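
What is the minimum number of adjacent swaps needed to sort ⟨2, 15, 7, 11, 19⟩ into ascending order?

2 adjacent swaps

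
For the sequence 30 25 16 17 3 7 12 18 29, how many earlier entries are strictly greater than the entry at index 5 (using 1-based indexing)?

The element at index 5 is 3.
Elements before it: 30, 25, 16, 17
Those larger than 3: 30, 25, 16, 17

4 such elements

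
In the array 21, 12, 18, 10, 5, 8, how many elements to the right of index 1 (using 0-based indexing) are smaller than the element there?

The element at index 1 is 12.
Elements after it: 18, 10, 5, 8
Those smaller than 12: 10, 5, 8

3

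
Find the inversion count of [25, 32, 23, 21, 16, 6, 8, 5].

26

Count, for each position, how many later elements it exceeds:
25 → 23, 21, 16, 6, 8, 5 → 6
32 → 23, 21, 16, 6, 8, 5 → 6
23 → 21, 16, 6, 8, 5 → 5
21 → 16, 6, 8, 5 → 4
16 → 6, 8, 5 → 3
6 → 5 → 1
8 → 5 → 1
5 → none → 0
Sum: 6 + 6 + 5 + 4 + 3 + 1 + 1 + 0 = 26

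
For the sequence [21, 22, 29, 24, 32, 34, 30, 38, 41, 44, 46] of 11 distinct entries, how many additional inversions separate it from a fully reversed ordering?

52 inversions short

Maximum inversions for 11 distinct elements is C(11, 2) = 11·10/2 = 55.
Current inversions — for each element, count later smaller elements:
21: 0
22: 0
29: 1
24: 0
32: 1
34: 1
30: 0
38: 0
41: 0
44: 0
46: 0
Current total: 0 + 0 + 1 + 0 + 1 + 1 + 0 + 0 + 0 + 0 + 0 = 3
Shortfall: 55 − 3 = 52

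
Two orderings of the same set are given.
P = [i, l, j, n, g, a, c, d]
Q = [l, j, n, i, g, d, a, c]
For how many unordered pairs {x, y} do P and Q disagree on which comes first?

Assign each item its position (1..8) in the first ordering, then rewrite the second ordering as that position sequence:
positions: i→1, l→2, j→3, n→4, g→5, a→6, c→7, d→8
second ordering as positions: [2, 3, 4, 1, 5, 8, 6, 7]
Discordant pairs = inversions in this position sequence.
2: 1 → 1
3: 1 → 1
4: 1 → 1
1: 0
5: 0
8: 6, 7 → 2
6: 0
7: 0
Total: 1 + 1 + 1 + 0 + 0 + 2 + 0 + 0 = 5

5 disagreeing pairs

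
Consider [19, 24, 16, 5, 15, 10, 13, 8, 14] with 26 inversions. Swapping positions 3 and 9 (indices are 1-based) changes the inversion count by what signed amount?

-3

Positions 3 and 9 hold 16 and 14; after swapping, the array is [19, 24, 14, 5, 15, 10, 13, 8, 16].
Element-by-element contributions:
19 → 14, 5, 15, 10, 13, 8, 16 → 7
24 → 14, 5, 15, 10, 13, 8, 16 → 7
14 → 5, 10, 13, 8 → 4
5 → none → 0
15 → 10, 13, 8 → 3
10 → 8 → 1
13 → 8 → 1
8 → none → 0
16 → none → 0
Sum: 7 + 7 + 4 + 0 + 3 + 1 + 1 + 0 + 0 = 23
Change: 23 − 26 = -3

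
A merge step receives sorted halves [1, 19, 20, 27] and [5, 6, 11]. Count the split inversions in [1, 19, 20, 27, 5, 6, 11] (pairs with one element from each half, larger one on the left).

Take each right-half value and tally the left-half values above it:
r = 5: 19, 20, 27 → 3
r = 6: 19, 20, 27 → 3
r = 11: 19, 20, 27 → 3
Cross-inversions: 3 + 3 + 3 = 9

9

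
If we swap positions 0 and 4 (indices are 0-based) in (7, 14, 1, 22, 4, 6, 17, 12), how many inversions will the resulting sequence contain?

Positions 0 and 4 hold 7 and 4; after swapping, the array is [4, 14, 1, 22, 7, 6, 17, 12].
For each element, count later entries that are smaller:
4 → 1 → 1
14 → 1, 7, 6, 12 → 4
1 → none → 0
22 → 7, 6, 17, 12 → 4
7 → 6 → 1
6 → none → 0
17 → 12 → 1
12 → none → 0
Sum: 1 + 4 + 0 + 4 + 1 + 0 + 1 + 0 = 11

11 inversions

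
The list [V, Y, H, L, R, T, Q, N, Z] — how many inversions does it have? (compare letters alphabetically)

There are 17 inversions.

For each element, count later entries that are smaller:
V: 6
Y: 6
H: 0
L: 0
R: 2
T: 2
Q: 1
N: 0
Z: 0
Sum: 6 + 6 + 0 + 0 + 2 + 2 + 1 + 0 + 0 = 17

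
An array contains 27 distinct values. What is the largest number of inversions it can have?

A reversed (strictly descending) arrangement makes every pair an inversion, giving C(27, 2) inversions.
C(27, 2) = 27·26/2 = 351

351 inversions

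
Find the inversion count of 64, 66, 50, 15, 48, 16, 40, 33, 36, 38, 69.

31 inversions

Element-by-element contributions:
64: 8
66: 8
50: 7
15: 0
48: 5
16: 0
40: 3
33: 0
36: 0
38: 0
69: 0
Sum: 8 + 8 + 7 + 0 + 5 + 0 + 3 + 0 + 0 + 0 + 0 = 31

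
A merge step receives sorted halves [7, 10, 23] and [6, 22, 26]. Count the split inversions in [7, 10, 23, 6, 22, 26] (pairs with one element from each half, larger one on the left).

For each element r of the right run, count left-run elements greater than r:
r = 6: 7, 10, 23 → 3
r = 22: 23 → 1
r = 26: none → 0
Cross-inversions: 3 + 1 + 0 = 4

4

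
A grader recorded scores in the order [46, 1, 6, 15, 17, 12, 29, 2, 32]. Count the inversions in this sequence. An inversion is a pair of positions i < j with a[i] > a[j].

For each element, count later entries that are smaller:
46 → 1, 6, 15, 17, 12, 29, 2, 32 → 8
1 → none → 0
6 → 2 → 1
15 → 12, 2 → 2
17 → 12, 2 → 2
12 → 2 → 1
29 → 2 → 1
2 → none → 0
32 → none → 0
Sum: 8 + 0 + 1 + 2 + 2 + 1 + 1 + 0 + 0 = 15

Inversions: 15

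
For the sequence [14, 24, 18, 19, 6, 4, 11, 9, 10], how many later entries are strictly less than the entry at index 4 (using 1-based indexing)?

The element at index 4 is 19.
Elements after it: 6, 4, 11, 9, 10
Those smaller than 19: 6, 4, 11, 9, 10

5 such elements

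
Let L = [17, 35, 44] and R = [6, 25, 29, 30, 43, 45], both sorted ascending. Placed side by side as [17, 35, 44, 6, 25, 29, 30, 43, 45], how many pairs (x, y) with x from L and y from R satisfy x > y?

For each element r of the right run, count left-run elements greater than r:
r = 6: 17, 35, 44 → 3
r = 25: 35, 44 → 2
r = 29: 35, 44 → 2
r = 30: 35, 44 → 2
r = 43: 44 → 1
r = 45: none → 0
Cross-inversions: 3 + 2 + 2 + 2 + 1 + 0 = 10

10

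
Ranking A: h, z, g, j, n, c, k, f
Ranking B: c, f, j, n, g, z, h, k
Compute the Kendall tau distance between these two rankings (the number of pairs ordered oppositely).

20 discordant pairs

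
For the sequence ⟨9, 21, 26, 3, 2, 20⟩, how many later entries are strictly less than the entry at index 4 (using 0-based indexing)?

The element at index 4 is 2.
Elements after it: 20
None of them are smaller than 2.

0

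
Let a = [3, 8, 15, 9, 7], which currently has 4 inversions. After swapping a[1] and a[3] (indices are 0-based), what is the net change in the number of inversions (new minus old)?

Positions 1 and 3 hold 8 and 9; after swapping, the array is [3, 9, 15, 8, 7].
For each element, count later entries that are smaller:
3 → none → 0
9 → 8, 7 → 2
15 → 8, 7 → 2
8 → 7 → 1
7 → none → 0
Sum: 0 + 2 + 2 + 1 + 0 = 5
Change: 5 − 4 = +1

+1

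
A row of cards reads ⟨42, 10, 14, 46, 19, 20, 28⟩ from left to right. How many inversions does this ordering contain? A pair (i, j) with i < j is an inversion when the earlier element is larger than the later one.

Inversions: 8

For each element, count later entries that are smaller:
42: 5
10: 0
14: 0
46: 3
19: 0
20: 0
28: 0
Sum: 5 + 0 + 0 + 3 + 0 + 0 + 0 = 8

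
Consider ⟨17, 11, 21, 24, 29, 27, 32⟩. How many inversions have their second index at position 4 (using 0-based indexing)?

0 such elements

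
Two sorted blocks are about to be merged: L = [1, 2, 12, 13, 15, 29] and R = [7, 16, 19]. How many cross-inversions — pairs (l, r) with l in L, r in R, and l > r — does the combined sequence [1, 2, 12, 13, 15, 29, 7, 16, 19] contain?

Take each right-half value and tally the left-half values above it:
r = 7: 12, 13, 15, 29 → 4
r = 16: 29 → 1
r = 19: 29 → 1
Cross-inversions: 4 + 1 + 1 = 6

There are 6 split inversions.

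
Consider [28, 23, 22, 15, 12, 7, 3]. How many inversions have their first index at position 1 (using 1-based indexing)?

6

The element at index 1 is 28.
Elements after it: 23, 22, 15, 12, 7, 3
Those smaller than 28: 23, 22, 15, 12, 7, 3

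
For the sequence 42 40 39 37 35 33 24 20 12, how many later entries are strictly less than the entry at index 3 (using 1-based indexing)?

6

The element at index 3 is 39.
Elements after it: 37, 35, 33, 24, 20, 12
Those smaller than 39: 37, 35, 33, 24, 20, 12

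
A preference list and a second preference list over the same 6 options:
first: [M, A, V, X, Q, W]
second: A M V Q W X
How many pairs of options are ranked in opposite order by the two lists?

3

Assign each item its position (1..6) in the first ordering, then rewrite the second ordering as that position sequence:
positions: M→1, A→2, V→3, X→4, Q→5, W→6
second ordering as positions: [2, 1, 3, 5, 6, 4]
Discordant pairs = inversions in this position sequence.
2: 1 → 1
1: 0
3: 0
5: 4 → 1
6: 4 → 1
4: 0
Total: 1 + 0 + 0 + 1 + 1 + 0 = 3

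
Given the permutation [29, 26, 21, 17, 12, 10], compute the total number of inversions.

Out-of-order pairs: 15

Sweep left to right; for each value list the smaller values that follow it:
29: 5
26: 4
21: 3
17: 2
12: 1
10: 0
Sum: 5 + 4 + 3 + 2 + 1 + 0 = 15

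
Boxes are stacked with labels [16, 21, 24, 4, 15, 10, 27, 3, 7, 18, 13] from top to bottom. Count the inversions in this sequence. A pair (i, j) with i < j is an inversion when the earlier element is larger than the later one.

Inversions: 32

Element-by-element contributions:
16: 6
21: 7
24: 7
4: 1
15: 4
10: 2
27: 4
3: 0
7: 0
18: 1
13: 0
Sum: 6 + 7 + 7 + 1 + 4 + 2 + 4 + 0 + 0 + 1 + 0 = 32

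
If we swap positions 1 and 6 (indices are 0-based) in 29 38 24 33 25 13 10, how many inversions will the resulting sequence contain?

Positions 1 and 6 hold 38 and 10; after swapping, the array is [29, 10, 24, 33, 25, 13, 38].
Element-by-element contributions:
29 → 10, 24, 25, 13 → 4
10 → none → 0
24 → 13 → 1
33 → 25, 13 → 2
25 → 13 → 1
13 → none → 0
38 → none → 0
Sum: 4 + 0 + 1 + 2 + 1 + 0 + 0 = 8

8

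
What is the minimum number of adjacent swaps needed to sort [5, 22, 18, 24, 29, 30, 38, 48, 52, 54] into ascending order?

1

The minimum number of adjacent swaps to sort an array equals its inversion count, since every such swap removes exactly one inversion.
Count inversions — for each element, later elements that are smaller:
5: none → 0
22: 18 → 1
18: none → 0
24: none → 0
29: none → 0
30: none → 0
38: none → 0
48: none → 0
52: none → 0
54: none → 0
Total inversions: 0 + 1 + 0 + 0 + 0 + 0 + 0 + 0 + 0 + 0 = 1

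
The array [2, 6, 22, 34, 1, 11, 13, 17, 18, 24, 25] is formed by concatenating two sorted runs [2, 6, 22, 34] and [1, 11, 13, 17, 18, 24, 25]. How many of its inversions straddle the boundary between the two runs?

14 cross-inversions

Take each right-half value and tally the left-half values above it:
r = 1: 2, 6, 22, 34 → 4
r = 11: 22, 34 → 2
r = 13: 22, 34 → 2
r = 17: 22, 34 → 2
r = 18: 22, 34 → 2
r = 24: 34 → 1
r = 25: 34 → 1
Cross-inversions: 4 + 2 + 2 + 2 + 2 + 1 + 1 = 14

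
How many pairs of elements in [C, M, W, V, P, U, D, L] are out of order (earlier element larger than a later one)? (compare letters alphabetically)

15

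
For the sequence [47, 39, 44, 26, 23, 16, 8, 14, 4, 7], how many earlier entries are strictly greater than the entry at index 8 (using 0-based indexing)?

8

The element at index 8 is 4.
Elements before it: 47, 39, 44, 26, 23, 16, 8, 14
Those larger than 4: 47, 39, 44, 26, 23, 16, 8, 14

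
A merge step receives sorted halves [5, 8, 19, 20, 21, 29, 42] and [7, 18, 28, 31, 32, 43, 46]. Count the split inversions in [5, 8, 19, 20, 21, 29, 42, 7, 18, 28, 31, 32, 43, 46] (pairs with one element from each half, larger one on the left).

For each element r of the right run, count left-run elements greater than r:
r = 7: 8, 19, 20, 21, 29, 42 → 6
r = 18: 19, 20, 21, 29, 42 → 5
r = 28: 29, 42 → 2
r = 31: 42 → 1
r = 32: 42 → 1
r = 43: none → 0
r = 46: none → 0
Cross-inversions: 6 + 5 + 2 + 1 + 1 + 0 + 0 = 15

15 cross-inversions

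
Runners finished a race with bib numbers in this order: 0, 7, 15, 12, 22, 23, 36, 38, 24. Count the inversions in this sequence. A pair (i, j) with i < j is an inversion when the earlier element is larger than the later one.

Out-of-order pairs: 3

Count, for each position, how many later elements it exceeds:
0 → none → 0
7 → none → 0
15 → 12 → 1
12 → none → 0
22 → none → 0
23 → none → 0
36 → 24 → 1
38 → 24 → 1
24 → none → 0
Sum: 0 + 0 + 1 + 0 + 0 + 0 + 1 + 1 + 0 = 3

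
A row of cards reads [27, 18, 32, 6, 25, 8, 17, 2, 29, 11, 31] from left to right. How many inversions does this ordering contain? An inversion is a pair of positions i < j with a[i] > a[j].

Sweep left to right; for each value list the smaller values that follow it:
27 → 18, 6, 25, 8, 17, 2, 11 → 7
18 → 6, 8, 17, 2, 11 → 5
32 → 6, 25, 8, 17, 2, 29, 11, 31 → 8
6 → 2 → 1
25 → 8, 17, 2, 11 → 4
8 → 2 → 1
17 → 2, 11 → 2
2 → none → 0
29 → 11 → 1
11 → none → 0
31 → none → 0
Sum: 7 + 5 + 8 + 1 + 4 + 1 + 2 + 0 + 1 + 0 + 0 = 29

29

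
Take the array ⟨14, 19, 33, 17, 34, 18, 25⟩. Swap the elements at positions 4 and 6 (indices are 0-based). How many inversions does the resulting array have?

Positions 4 and 6 hold 34 and 25; after swapping, the array is [14, 19, 33, 17, 25, 18, 34].
Sweep left to right; for each value list the smaller values that follow it:
14 → none → 0
19 → 17, 18 → 2
33 → 17, 25, 18 → 3
17 → none → 0
25 → 18 → 1
18 → none → 0
34 → none → 0
Sum: 0 + 2 + 3 + 0 + 1 + 0 + 0 = 6

6 inversions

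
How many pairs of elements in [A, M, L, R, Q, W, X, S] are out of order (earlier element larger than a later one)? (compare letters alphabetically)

4

Element-by-element contributions:
A: 0
M: 1
L: 0
R: 1
Q: 0
W: 1
X: 1
S: 0
Sum: 0 + 1 + 0 + 1 + 0 + 1 + 1 + 0 = 4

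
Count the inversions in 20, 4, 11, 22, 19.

Sweep left to right; for each value list the smaller values that follow it:
20: 3
4: 0
11: 0
22: 1
19: 0
Sum: 3 + 0 + 0 + 1 + 0 = 4

4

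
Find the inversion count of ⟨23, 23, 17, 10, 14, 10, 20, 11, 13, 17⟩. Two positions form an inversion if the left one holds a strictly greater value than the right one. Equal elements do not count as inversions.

Sweep left to right; for each value list the smaller values that follow it:
23: 8
23: 8
17: 5
10: 0
14: 3
10: 0
20: 3
11: 0
13: 0
17: 0
Sum: 8 + 8 + 5 + 0 + 3 + 0 + 3 + 0 + 0 + 0 = 27

27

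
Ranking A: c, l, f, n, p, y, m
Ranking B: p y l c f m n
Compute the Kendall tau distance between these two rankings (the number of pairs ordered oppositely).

Assign each item its position (1..7) in the first ordering, then rewrite the second ordering as that position sequence:
positions: c→1, l→2, f→3, n→4, p→5, y→6, m→7
second ordering as positions: [5, 6, 2, 1, 3, 7, 4]
Discordant pairs = inversions in this position sequence.
5: 2, 1, 3, 4 → 4
6: 2, 1, 3, 4 → 4
2: 1 → 1
1: 0
3: 0
7: 4 → 1
4: 0
Total: 4 + 4 + 1 + 0 + 0 + 1 + 0 = 10

10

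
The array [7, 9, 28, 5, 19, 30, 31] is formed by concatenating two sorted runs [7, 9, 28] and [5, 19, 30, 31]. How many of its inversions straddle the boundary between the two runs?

4 cross-inversions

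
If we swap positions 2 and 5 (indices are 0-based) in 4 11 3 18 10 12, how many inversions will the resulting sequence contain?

There are 8 inversions.

Positions 2 and 5 hold 3 and 12; after swapping, the array is [4, 11, 12, 18, 10, 3].
Element-by-element contributions:
4: 1
11: 2
12: 2
18: 2
10: 1
3: 0
Sum: 1 + 2 + 2 + 2 + 1 + 0 = 8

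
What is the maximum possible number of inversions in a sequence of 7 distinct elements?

21

A reversed (strictly descending) arrangement makes every pair an inversion, giving C(7, 2) inversions.
C(7, 2) = 7·6/2 = 21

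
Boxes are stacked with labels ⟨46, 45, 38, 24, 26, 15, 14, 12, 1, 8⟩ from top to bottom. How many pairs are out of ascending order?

43

For each element, count later entries that are smaller:
46 → 45, 38, 24, 26, 15, 14, 12, 1, 8 → 9
45 → 38, 24, 26, 15, 14, 12, 1, 8 → 8
38 → 24, 26, 15, 14, 12, 1, 8 → 7
24 → 15, 14, 12, 1, 8 → 5
26 → 15, 14, 12, 1, 8 → 5
15 → 14, 12, 1, 8 → 4
14 → 12, 1, 8 → 3
12 → 1, 8 → 2
1 → none → 0
8 → none → 0
Sum: 9 + 8 + 7 + 5 + 5 + 4 + 3 + 2 + 0 + 0 = 43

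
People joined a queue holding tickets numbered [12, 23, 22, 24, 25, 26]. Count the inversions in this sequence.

Out-of-order index pairs (0-indexed):
(1,2): 23 > 22
That's 1 pair.

There is 1 out-of-order pair.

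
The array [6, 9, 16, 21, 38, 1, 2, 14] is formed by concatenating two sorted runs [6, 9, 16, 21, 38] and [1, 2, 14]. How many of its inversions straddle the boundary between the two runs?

13 split inversions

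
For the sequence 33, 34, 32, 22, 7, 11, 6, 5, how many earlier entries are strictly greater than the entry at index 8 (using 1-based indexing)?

The element at index 8 is 5.
Elements before it: 33, 34, 32, 22, 7, 11, 6
Those larger than 5: 33, 34, 32, 22, 7, 11, 6

7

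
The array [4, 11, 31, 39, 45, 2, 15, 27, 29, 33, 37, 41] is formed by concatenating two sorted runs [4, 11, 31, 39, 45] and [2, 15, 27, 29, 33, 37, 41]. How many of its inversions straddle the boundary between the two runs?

19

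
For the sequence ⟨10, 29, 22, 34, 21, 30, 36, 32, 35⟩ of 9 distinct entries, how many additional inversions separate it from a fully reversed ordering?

28

Maximum inversions for 9 distinct elements is C(9, 2) = 9·8/2 = 36.
Current inversions — for each element, count later smaller elements:
10: 0
29: 2
22: 1
34: 3
21: 0
30: 0
36: 2
32: 0
35: 0
Current total: 0 + 2 + 1 + 3 + 0 + 0 + 2 + 0 + 0 = 8
Shortfall: 36 − 8 = 28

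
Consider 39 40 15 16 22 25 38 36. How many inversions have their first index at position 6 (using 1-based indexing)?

0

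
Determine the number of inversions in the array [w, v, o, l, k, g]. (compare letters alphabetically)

15 inversions

Element-by-element contributions:
w → v, o, l, k, g → 5
v → o, l, k, g → 4
o → l, k, g → 3
l → k, g → 2
k → g → 1
g → none → 0
Sum: 5 + 4 + 3 + 2 + 1 + 0 = 15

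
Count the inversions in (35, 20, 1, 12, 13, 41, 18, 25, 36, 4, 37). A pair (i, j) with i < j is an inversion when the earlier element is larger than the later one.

Inversions: 22

For each element, count later entries that are smaller:
35: 7
20: 5
1: 0
12: 1
13: 1
41: 5
18: 1
25: 1
36: 1
4: 0
37: 0
Sum: 7 + 5 + 0 + 1 + 1 + 5 + 1 + 1 + 1 + 0 + 0 = 22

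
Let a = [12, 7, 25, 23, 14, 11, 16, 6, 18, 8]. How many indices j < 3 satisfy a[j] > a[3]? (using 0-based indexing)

1 such element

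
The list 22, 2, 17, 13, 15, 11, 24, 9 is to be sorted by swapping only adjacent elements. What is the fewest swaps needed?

16

Each adjacent swap fixes exactly one inversion, so the minimum swap count equals the number of inversions.
Count inversions — for each element, later elements that are smaller:
22: 2, 17, 13, 15, 11, 9 → 6
2: none → 0
17: 13, 15, 11, 9 → 4
13: 11, 9 → 2
15: 11, 9 → 2
11: 9 → 1
24: 9 → 1
9: none → 0
Total inversions: 6 + 0 + 4 + 2 + 2 + 1 + 1 + 0 = 16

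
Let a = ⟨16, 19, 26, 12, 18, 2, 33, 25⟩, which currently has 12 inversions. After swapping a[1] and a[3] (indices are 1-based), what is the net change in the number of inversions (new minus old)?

+3

Positions 1 and 3 hold 16 and 26; after swapping, the array is [26, 19, 16, 12, 18, 2, 33, 25].
For each element, count later entries that are smaller:
26 → 19, 16, 12, 18, 2, 25 → 6
19 → 16, 12, 18, 2 → 4
16 → 12, 2 → 2
12 → 2 → 1
18 → 2 → 1
2 → none → 0
33 → 25 → 1
25 → none → 0
Sum: 6 + 4 + 2 + 1 + 1 + 0 + 1 + 0 = 15
Change: 15 − 12 = +3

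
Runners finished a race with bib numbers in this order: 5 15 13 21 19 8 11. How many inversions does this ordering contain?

10

Inversion pairs (indices are 1-based):
(2,3): 15 > 13
(2,6): 15 > 8
(2,7): 15 > 11
(3,6): 13 > 8
(3,7): 13 > 11
(4,5): 21 > 19
(4,6): 21 > 8
(4,7): 21 > 11
(5,6): 19 > 8
(5,7): 19 > 11
That's 10 pairs.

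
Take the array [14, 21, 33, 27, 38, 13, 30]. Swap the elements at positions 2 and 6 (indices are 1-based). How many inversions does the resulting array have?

7 inversions

Positions 2 and 6 hold 21 and 13; after swapping, the array is [14, 13, 33, 27, 38, 21, 30].
Element-by-element contributions:
14 → 13 → 1
13 → none → 0
33 → 27, 21, 30 → 3
27 → 21 → 1
38 → 21, 30 → 2
21 → none → 0
30 → none → 0
Sum: 1 + 0 + 3 + 1 + 2 + 0 + 0 = 7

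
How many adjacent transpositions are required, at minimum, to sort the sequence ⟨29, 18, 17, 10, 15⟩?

The minimum number of adjacent swaps to sort an array equals its inversion count, since every such swap removes exactly one inversion.
Count inversions — for each element, later elements that are smaller:
29: 18, 17, 10, 15 → 4
18: 17, 10, 15 → 3
17: 10, 15 → 2
10: none → 0
15: none → 0
Total inversions: 4 + 3 + 2 + 0 + 0 = 9

9 swaps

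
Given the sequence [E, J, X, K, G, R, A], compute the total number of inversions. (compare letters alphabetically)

11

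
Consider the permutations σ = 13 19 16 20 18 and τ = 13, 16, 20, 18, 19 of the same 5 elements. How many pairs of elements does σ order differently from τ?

Assign each item its position (1..5) in the first ordering, then rewrite the second ordering as that position sequence:
positions: 13→1, 19→2, 16→3, 20→4, 18→5
second ordering as positions: [1, 3, 4, 5, 2]
Discordant pairs = inversions in this position sequence.
1: 0
3: 2 → 1
4: 2 → 1
5: 2 → 1
2: 0
Total: 0 + 1 + 1 + 1 + 0 = 3

3 discordant pairs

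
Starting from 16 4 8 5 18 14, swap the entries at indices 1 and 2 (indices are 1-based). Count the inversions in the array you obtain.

5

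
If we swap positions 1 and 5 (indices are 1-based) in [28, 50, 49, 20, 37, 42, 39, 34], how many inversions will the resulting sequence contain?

There are 17 inversions.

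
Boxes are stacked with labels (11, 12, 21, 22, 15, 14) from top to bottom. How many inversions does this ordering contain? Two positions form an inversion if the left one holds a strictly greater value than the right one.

There are 5 out-of-order pairs.

Out-of-order index pairs (1-indexed):
(3,5): 21 > 15
(3,6): 21 > 14
(4,5): 22 > 15
(4,6): 22 > 14
(5,6): 15 > 14
That's 5 pairs.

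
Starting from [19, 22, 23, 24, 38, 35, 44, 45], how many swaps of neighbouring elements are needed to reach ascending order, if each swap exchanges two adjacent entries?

1

Each adjacent swap fixes exactly one inversion, so the minimum swap count equals the number of inversions.
Count inversions — for each element, later elements that are smaller:
19: none → 0
22: none → 0
23: none → 0
24: none → 0
38: 35 → 1
35: none → 0
44: none → 0
45: none → 0
Total inversions: 0 + 0 + 0 + 0 + 1 + 0 + 0 + 0 = 1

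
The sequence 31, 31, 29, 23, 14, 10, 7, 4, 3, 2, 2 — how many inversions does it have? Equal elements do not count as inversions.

Out-of-order pairs: 53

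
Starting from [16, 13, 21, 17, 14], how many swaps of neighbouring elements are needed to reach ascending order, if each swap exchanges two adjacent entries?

Each adjacent swap fixes exactly one inversion, so the minimum swap count equals the number of inversions.
Count inversions — for each element, later elements that are smaller:
16: 13, 14 → 2
13: none → 0
21: 17, 14 → 2
17: 14 → 1
14: none → 0
Total inversions: 2 + 0 + 2 + 1 + 0 = 5

5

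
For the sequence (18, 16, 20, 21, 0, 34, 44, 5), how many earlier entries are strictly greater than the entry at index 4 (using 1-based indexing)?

0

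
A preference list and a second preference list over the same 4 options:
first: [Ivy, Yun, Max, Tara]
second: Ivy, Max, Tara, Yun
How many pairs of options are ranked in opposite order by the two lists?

Pairs: 2

Assign each item its position (1..4) in the first ordering, then rewrite the second ordering as that position sequence:
positions: Ivy→1, Yun→2, Max→3, Tara→4
second ordering as positions: [1, 3, 4, 2]
Discordant pairs = inversions in this position sequence.
1: 0
3: 2 → 1
4: 2 → 1
2: 0
Total: 0 + 1 + 1 + 0 = 2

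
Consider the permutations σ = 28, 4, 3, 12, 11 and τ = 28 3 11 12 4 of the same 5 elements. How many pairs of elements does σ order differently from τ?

4 discordant pairs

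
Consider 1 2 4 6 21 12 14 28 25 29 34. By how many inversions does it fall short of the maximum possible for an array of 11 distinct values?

Maximum inversions for 11 distinct elements is C(11, 2) = 11·10/2 = 55.
Current inversions — for each element, count later smaller elements:
1: 0
2: 0
4: 0
6: 0
21: 2
12: 0
14: 0
28: 1
25: 0
29: 0
34: 0
Current total: 0 + 0 + 0 + 0 + 2 + 0 + 0 + 1 + 0 + 0 + 0 = 3
Shortfall: 55 − 3 = 52

52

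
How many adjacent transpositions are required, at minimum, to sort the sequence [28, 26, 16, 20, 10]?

Each adjacent swap fixes exactly one inversion, so the minimum swap count equals the number of inversions.
Count inversions — for each element, later elements that are smaller:
28: 26, 16, 20, 10 → 4
26: 16, 20, 10 → 3
16: 10 → 1
20: 10 → 1
10: none → 0
Total inversions: 4 + 3 + 1 + 1 + 0 = 9

9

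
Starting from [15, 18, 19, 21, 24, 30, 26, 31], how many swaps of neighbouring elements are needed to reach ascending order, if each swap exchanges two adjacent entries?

Minimum adjacent swaps = number of inversions (each swap of adjacent out-of-order elements removes one inversion and no swap can remove more).
Count inversions — for each element, later elements that are smaller:
15: none → 0
18: none → 0
19: none → 0
21: none → 0
24: none → 0
30: 26 → 1
26: none → 0
31: none → 0
Total inversions: 0 + 0 + 0 + 0 + 0 + 1 + 0 + 0 = 1

1 swap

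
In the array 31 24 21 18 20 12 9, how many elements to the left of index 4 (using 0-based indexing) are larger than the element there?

The element at index 4 is 20.
Elements before it: 31, 24, 21, 18
Those larger than 20: 31, 24, 21

3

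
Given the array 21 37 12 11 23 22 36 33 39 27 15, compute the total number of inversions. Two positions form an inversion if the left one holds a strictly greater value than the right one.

23

Sweep left to right; for each value list the smaller values that follow it:
21: 3
37: 8
12: 1
11: 0
23: 2
22: 1
36: 3
33: 2
39: 2
27: 1
15: 0
Sum: 3 + 8 + 1 + 0 + 2 + 1 + 3 + 2 + 2 + 1 + 0 = 23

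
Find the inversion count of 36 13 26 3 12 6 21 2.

Element-by-element contributions:
36: 7
13: 4
26: 5
3: 1
12: 2
6: 1
21: 1
2: 0
Sum: 7 + 4 + 5 + 1 + 2 + 1 + 1 + 0 = 21

21 inversions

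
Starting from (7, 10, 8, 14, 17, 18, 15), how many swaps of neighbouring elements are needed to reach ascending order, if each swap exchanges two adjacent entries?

Minimum adjacent swaps = number of inversions (each swap of adjacent out-of-order elements removes one inversion and no swap can remove more).
Count inversions — for each element, later elements that are smaller:
7: none → 0
10: 8 → 1
8: none → 0
14: none → 0
17: 15 → 1
18: 15 → 1
15: none → 0
Total inversions: 0 + 1 + 0 + 0 + 1 + 1 + 0 = 3

3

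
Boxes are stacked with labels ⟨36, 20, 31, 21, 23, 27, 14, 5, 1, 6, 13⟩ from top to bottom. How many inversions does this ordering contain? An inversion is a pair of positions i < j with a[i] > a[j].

For each element, count later entries that are smaller:
36: 10
20: 5
31: 8
21: 5
23: 5
27: 5
14: 4
5: 1
1: 0
6: 0
13: 0
Sum: 10 + 5 + 8 + 5 + 5 + 5 + 4 + 1 + 0 + 0 + 0 = 43

43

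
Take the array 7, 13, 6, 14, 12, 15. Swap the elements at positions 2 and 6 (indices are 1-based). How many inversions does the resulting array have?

Positions 2 and 6 hold 13 and 15; after swapping, the array is [7, 15, 6, 14, 12, 13].
Sweep left to right; for each value list the smaller values that follow it:
7 → 6 → 1
15 → 6, 14, 12, 13 → 4
6 → none → 0
14 → 12, 13 → 2
12 → none → 0
13 → none → 0
Sum: 1 + 4 + 0 + 2 + 0 + 0 = 7

7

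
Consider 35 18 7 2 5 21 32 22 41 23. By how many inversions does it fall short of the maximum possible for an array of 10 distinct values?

Maximum inversions for 10 distinct elements is C(10, 2) = 10·9/2 = 45.
Current inversions — for each element, count later smaller elements:
35: 8
18: 3
7: 2
2: 0
5: 0
21: 0
32: 2
22: 0
41: 1
23: 0
Current total: 8 + 3 + 2 + 0 + 0 + 0 + 2 + 0 + 1 + 0 = 16
Shortfall: 45 − 16 = 29

29 inversions short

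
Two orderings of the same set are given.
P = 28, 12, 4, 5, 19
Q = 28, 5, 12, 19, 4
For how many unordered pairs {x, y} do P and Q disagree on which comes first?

Assign each item its position (1..5) in the first ordering, then rewrite the second ordering as that position sequence:
positions: 28→1, 12→2, 4→3, 5→4, 19→5
second ordering as positions: [1, 4, 2, 5, 3]
Discordant pairs = inversions in this position sequence.
1: 0
4: 2, 3 → 2
2: 0
5: 3 → 1
3: 0
Total: 0 + 2 + 0 + 1 + 0 = 3

3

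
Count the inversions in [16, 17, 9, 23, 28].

There are 2 inversions.

Sweep left to right; for each value list the smaller values that follow it:
16: 1
17: 1
9: 0
23: 0
28: 0
Sum: 1 + 1 + 0 + 0 + 0 = 2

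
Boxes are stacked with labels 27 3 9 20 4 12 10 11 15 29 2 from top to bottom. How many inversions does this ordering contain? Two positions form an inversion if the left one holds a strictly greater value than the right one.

There are 26 out-of-order pairs.

Sweep left to right; for each value list the smaller values that follow it:
27: 9
3: 1
9: 2
20: 6
4: 1
12: 3
10: 1
11: 1
15: 1
29: 1
2: 0
Sum: 9 + 1 + 2 + 6 + 1 + 3 + 1 + 1 + 1 + 1 + 0 = 26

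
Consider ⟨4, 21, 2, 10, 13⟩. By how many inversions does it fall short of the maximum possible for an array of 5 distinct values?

Maximum inversions for 5 distinct elements is C(5, 2) = 5·4/2 = 10.
Current inversions — for each element, count later smaller elements:
4: 1
21: 3
2: 0
10: 0
13: 0
Current total: 1 + 3 + 0 + 0 + 0 = 4
Shortfall: 10 − 4 = 6

6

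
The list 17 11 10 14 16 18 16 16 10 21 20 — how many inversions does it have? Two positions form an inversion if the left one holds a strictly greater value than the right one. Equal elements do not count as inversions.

17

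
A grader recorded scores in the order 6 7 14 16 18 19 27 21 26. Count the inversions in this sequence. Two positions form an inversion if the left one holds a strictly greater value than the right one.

Element-by-element contributions:
6: 0
7: 0
14: 0
16: 0
18: 0
19: 0
27: 2
21: 0
26: 0
Sum: 0 + 0 + 0 + 0 + 0 + 0 + 2 + 0 + 0 = 2

2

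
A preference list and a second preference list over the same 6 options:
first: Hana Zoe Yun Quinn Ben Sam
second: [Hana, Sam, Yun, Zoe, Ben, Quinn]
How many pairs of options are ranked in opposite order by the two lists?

6 pairs

Assign each item its position (1..6) in the first ordering, then rewrite the second ordering as that position sequence:
positions: Hana→1, Zoe→2, Yun→3, Quinn→4, Ben→5, Sam→6
second ordering as positions: [1, 6, 3, 2, 5, 4]
Discordant pairs = inversions in this position sequence.
1: 0
6: 3, 2, 5, 4 → 4
3: 2 → 1
2: 0
5: 4 → 1
4: 0
Total: 0 + 4 + 1 + 0 + 1 + 0 = 6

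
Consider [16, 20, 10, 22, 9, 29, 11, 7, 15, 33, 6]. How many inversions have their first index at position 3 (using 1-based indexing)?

The element at index 3 is 10.
Elements after it: 22, 9, 29, 11, 7, 15, 33, 6
Those smaller than 10: 9, 7, 6

3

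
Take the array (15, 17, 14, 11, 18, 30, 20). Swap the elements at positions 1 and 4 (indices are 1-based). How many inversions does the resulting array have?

3 inversions

Positions 1 and 4 hold 15 and 11; after swapping, the array is [11, 17, 14, 15, 18, 30, 20].
For each element, count later entries that are smaller:
11: 0
17: 2
14: 0
15: 0
18: 0
30: 1
20: 0
Sum: 0 + 2 + 0 + 0 + 0 + 1 + 0 = 3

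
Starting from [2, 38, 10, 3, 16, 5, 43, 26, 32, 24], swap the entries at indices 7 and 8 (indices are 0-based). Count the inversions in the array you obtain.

16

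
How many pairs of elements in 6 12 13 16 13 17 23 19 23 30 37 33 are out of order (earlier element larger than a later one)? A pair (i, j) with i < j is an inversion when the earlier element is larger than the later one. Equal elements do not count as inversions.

Count, for each position, how many later elements it exceeds:
6: 0
12: 0
13: 0
16: 1
13: 0
17: 0
23: 1
19: 0
23: 0
30: 0
37: 1
33: 0
Sum: 0 + 0 + 0 + 1 + 0 + 0 + 1 + 0 + 0 + 0 + 1 + 0 = 3

3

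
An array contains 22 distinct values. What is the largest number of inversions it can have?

231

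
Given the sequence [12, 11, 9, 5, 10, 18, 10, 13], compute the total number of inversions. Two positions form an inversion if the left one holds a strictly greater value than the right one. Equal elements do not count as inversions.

Inversions: 12

For each element, count later entries that are smaller:
12 → 11, 9, 5, 10, 10 → 5
11 → 9, 5, 10, 10 → 4
9 → 5 → 1
5 → none → 0
10 → none → 0
18 → 10, 13 → 2
10 → none → 0
13 → none → 0
Sum: 5 + 4 + 1 + 0 + 0 + 2 + 0 + 0 = 12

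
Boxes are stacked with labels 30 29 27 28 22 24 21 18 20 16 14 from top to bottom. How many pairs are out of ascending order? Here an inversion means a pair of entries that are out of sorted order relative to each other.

Out-of-order pairs: 52

Count, for each position, how many later elements it exceeds:
30: 10
29: 9
27: 7
28: 7
22: 5
24: 5
21: 4
18: 2
20: 2
16: 1
14: 0
Sum: 10 + 9 + 7 + 7 + 5 + 5 + 4 + 2 + 2 + 1 + 0 = 52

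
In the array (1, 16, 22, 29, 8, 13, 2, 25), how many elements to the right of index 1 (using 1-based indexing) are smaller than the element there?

The element at index 1 is 1.
Elements after it: 16, 22, 29, 8, 13, 2, 25
None of them are smaller than 1.

0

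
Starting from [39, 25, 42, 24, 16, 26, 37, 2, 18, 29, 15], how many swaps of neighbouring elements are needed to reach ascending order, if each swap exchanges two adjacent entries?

Each adjacent swap fixes exactly one inversion, so the minimum swap count equals the number of inversions.
Count inversions — for each element, later elements that are smaller:
39: 25, 24, 16, 26, 37, 2, 18, 29, 15 → 9
25: 24, 16, 2, 18, 15 → 5
42: 24, 16, 26, 37, 2, 18, 29, 15 → 8
24: 16, 2, 18, 15 → 4
16: 2, 15 → 2
26: 2, 18, 15 → 3
37: 2, 18, 29, 15 → 4
2: none → 0
18: 15 → 1
29: 15 → 1
15: none → 0
Total inversions: 9 + 5 + 8 + 4 + 2 + 3 + 4 + 0 + 1 + 1 + 0 = 37

37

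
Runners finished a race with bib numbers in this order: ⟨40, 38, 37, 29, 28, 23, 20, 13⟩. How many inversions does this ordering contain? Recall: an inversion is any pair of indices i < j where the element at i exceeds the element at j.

28 inversions

For each element, count later entries that are smaller:
40 → 38, 37, 29, 28, 23, 20, 13 → 7
38 → 37, 29, 28, 23, 20, 13 → 6
37 → 29, 28, 23, 20, 13 → 5
29 → 28, 23, 20, 13 → 4
28 → 23, 20, 13 → 3
23 → 20, 13 → 2
20 → 13 → 1
13 → none → 0
Sum: 7 + 6 + 5 + 4 + 3 + 2 + 1 + 0 = 28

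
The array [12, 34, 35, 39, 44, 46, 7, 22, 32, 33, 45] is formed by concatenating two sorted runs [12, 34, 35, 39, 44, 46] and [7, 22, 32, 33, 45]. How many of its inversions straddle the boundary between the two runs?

22 cross-inversions

For each element r of the right run, count left-run elements greater than r:
r = 7: 12, 34, 35, 39, 44, 46 → 6
r = 22: 34, 35, 39, 44, 46 → 5
r = 32: 34, 35, 39, 44, 46 → 5
r = 33: 34, 35, 39, 44, 46 → 5
r = 45: 46 → 1
Cross-inversions: 6 + 5 + 5 + 5 + 1 = 22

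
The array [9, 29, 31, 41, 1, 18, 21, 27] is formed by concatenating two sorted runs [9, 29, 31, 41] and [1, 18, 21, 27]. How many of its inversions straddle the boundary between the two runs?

13 cross-inversions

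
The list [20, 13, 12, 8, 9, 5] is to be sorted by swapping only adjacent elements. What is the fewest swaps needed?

14 adjacent swaps

Each adjacent swap fixes exactly one inversion, so the minimum swap count equals the number of inversions.
Count inversions — for each element, later elements that are smaller:
20: 13, 12, 8, 9, 5 → 5
13: 12, 8, 9, 5 → 4
12: 8, 9, 5 → 3
8: 5 → 1
9: 5 → 1
5: none → 0
Total inversions: 5 + 4 + 3 + 1 + 1 + 0 = 14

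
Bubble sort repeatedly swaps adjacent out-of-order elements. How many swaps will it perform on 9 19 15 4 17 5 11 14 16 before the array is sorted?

Each adjacent swap fixes exactly one inversion, so the minimum swap count equals the number of inversions.
Count inversions — for each element, later elements that are smaller:
9: 4, 5 → 2
19: 15, 4, 17, 5, 11, 14, 16 → 7
15: 4, 5, 11, 14 → 4
4: none → 0
17: 5, 11, 14, 16 → 4
5: none → 0
11: none → 0
14: none → 0
16: none → 0
Total inversions: 2 + 7 + 4 + 0 + 4 + 0 + 0 + 0 + 0 = 17

Adjacent swaps: 17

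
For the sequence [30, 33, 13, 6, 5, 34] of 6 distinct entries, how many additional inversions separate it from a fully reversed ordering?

6 inversions short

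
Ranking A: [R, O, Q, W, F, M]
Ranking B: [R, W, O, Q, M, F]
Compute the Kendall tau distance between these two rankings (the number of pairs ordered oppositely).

Assign each item its position (1..6) in the first ordering, then rewrite the second ordering as that position sequence:
positions: R→1, O→2, Q→3, W→4, F→5, M→6
second ordering as positions: [1, 4, 2, 3, 6, 5]
Discordant pairs = inversions in this position sequence.
1: 0
4: 2, 3 → 2
2: 0
3: 0
6: 5 → 1
5: 0
Total: 0 + 2 + 0 + 0 + 1 + 0 = 3

3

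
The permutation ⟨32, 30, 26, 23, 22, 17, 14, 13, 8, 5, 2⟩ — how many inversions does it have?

Element-by-element contributions:
32: 10
30: 9
26: 8
23: 7
22: 6
17: 5
14: 4
13: 3
8: 2
5: 1
2: 0
Sum: 10 + 9 + 8 + 7 + 6 + 5 + 4 + 3 + 2 + 1 + 0 = 55

55 inversions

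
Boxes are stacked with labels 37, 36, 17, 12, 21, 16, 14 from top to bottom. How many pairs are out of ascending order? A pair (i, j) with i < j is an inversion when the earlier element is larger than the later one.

17

For each element, count later entries that are smaller:
37 → 36, 17, 12, 21, 16, 14 → 6
36 → 17, 12, 21, 16, 14 → 5
17 → 12, 16, 14 → 3
12 → none → 0
21 → 16, 14 → 2
16 → 14 → 1
14 → none → 0
Sum: 6 + 5 + 3 + 0 + 2 + 1 + 0 = 17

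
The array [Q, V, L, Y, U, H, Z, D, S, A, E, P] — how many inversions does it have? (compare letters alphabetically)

Inversions: 43

Count, for each position, how many later elements it exceeds:
Q: 6
V: 8
L: 4
Y: 7
U: 6
H: 3
Z: 5
D: 1
S: 3
A: 0
E: 0
P: 0
Sum: 6 + 8 + 4 + 7 + 6 + 3 + 5 + 1 + 3 + 0 + 0 + 0 = 43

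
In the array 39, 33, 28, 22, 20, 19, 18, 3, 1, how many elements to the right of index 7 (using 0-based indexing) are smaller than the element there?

The element at index 7 is 3.
Elements after it: 1
Those smaller than 3: 1

1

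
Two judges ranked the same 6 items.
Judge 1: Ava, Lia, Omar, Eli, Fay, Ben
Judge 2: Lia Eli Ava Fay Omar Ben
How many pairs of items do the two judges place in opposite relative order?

Assign each item its position (1..6) in the first ordering, then rewrite the second ordering as that position sequence:
positions: Ava→1, Lia→2, Omar→3, Eli→4, Fay→5, Ben→6
second ordering as positions: [2, 4, 1, 5, 3, 6]
Discordant pairs = inversions in this position sequence.
2: 1 → 1
4: 1, 3 → 2
1: 0
5: 3 → 1
3: 0
6: 0
Total: 1 + 2 + 0 + 1 + 0 + 0 = 4

4 discordant pairs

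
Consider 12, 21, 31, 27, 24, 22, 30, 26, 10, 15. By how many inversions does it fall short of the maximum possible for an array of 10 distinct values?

20

Maximum inversions for 10 distinct elements is C(10, 2) = 10·9/2 = 45.
Current inversions — for each element, count later smaller elements:
12: 1
21: 2
31: 7
27: 5
24: 3
22: 2
30: 3
26: 2
10: 0
15: 0
Current total: 1 + 2 + 7 + 5 + 3 + 2 + 3 + 2 + 0 + 0 = 25
Shortfall: 45 − 25 = 20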